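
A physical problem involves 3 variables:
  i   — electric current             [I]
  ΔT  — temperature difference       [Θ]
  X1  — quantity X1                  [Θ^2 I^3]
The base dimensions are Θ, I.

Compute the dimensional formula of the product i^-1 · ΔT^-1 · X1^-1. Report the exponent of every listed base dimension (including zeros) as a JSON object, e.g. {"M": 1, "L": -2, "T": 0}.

{"Θ": -3, "I": -4}

Exponent matrix [Θ,I] × [i,ΔT,X1]:
  Θ: [ 0  1  2]
  I: [ 1  0  3]
  [Θ]: (-1)·0+(-1)·1+(-1)·2 = -3
  [I]: (-1)·1+(-1)·0+(-1)·3 = -4
⇒ Θ^-3 I^-4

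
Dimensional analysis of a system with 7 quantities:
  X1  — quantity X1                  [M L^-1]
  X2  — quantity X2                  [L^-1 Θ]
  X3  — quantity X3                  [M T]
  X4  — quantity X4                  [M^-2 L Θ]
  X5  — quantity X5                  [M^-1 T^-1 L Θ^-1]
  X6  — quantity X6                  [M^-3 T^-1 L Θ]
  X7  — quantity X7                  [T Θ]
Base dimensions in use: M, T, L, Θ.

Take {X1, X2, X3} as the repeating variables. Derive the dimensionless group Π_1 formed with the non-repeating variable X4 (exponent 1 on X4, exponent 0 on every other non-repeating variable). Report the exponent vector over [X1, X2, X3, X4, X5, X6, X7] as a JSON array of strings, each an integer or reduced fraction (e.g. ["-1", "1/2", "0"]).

["2", "-1", "0", "1", "0", "0", "0"]

Write exponents as rows M,T,L,Θ / cols X1,X2,X3,X4,X5,X6,X7:
  M: [ 1  0  1 -2 -1 -3  0]
  T: [ 0  0  1  0 -1 -1  1]
  L: [-1 -1  0  1  1  1  0]
  Θ: [ 0  1  0  1 -1  1  1]
Row reduction gives pivot columns X1,X2,X3; rank = 3
Repeat: X1,X2,X3; free: X4,X5,X6,X7
RREF:
  r0: [   1    0    0   -2    0   -2   -1]
  r1: [   0    1    0    1   -1    1    1]
  r2: [   0    0    1    0   -1   -1    1]
  r3: [   0    0    0    0    0    0    0]
Fix exponent of X4 at 1, X5 at 0, X6 at 0, X7 at 0; solve each RREF row for its pivot's exponent:
  r0: exp(X1) + (-2)·1 = 0 ⇒ exp(X1) = 2
  r1: exp(X2) + (1)·1 = 0 ⇒ exp(X2) = -1
  r2: exp(X3) + (0)·1 = 0 ⇒ exp(X3) = 0
Π_1 = X1^2 · X2^-1 · X4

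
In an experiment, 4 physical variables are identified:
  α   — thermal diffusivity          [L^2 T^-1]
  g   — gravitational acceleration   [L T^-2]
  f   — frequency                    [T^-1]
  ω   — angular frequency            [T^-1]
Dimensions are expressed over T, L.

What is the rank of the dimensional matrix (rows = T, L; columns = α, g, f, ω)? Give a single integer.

2

Dimensional matrix (T×L by α×g×f×ω):
  T: [-1 -2 -1 -1]
  L: [ 2  1  0  0]
RREF → pivots at {α,g} ⇒ r = 2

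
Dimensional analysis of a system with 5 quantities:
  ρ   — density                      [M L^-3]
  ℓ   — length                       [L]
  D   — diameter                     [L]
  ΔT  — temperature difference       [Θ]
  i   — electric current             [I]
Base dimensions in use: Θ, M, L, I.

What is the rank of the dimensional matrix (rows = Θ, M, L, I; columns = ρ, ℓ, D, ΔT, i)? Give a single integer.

4

Exponent matrix [Θ,M,L,I] × [ρ,ℓ,D,ΔT,i]:
  Θ: [ 0  0  0  1  0]
  M: [ 1  0  0  0  0]
  L: [-3  1  1  0  0]
  I: [ 0  0  0  0  1]
Echelon form has 4 nonzero rows (pivots: ρ,ℓ,ΔT,i)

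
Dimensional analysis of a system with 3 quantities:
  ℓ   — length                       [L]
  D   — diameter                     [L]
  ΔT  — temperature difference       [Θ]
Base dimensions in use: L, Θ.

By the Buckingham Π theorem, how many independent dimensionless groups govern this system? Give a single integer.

1

Exponent matrix [L,Θ] × [ℓ,D,ΔT]:
  L: [ 1  1  0]
  Θ: [ 0  0  1]
RREF → pivots at {ℓ,ΔT} ⇒ r = 2
n=3, r=2 ⇒ 1 dimensionless group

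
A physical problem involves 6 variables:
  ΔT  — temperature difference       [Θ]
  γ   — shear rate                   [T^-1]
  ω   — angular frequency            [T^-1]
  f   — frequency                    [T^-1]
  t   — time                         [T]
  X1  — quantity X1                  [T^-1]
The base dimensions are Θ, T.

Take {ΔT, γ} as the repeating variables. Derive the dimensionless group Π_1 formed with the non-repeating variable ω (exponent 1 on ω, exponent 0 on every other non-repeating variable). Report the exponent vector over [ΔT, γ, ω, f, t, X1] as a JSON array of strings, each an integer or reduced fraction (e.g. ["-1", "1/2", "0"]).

Dimensional matrix (Θ×T by ΔT×γ×ω×f×t×X1):
  Θ: [ 1  0  0  0  0  0]
  T: [ 0 -1 -1 -1  1 -1]
Row reduction gives pivot columns ΔT,γ; rank = 2
Pivot set = {ΔT,γ}, free = {ω,f,t,X1}
RREF:
  r0: [   1    0    0    0    0    0]
  r1: [   0    1    1    1   -1    1]
Fix exponent of ω at 1, f at 0, t at 0, X1 at 0; solve each RREF row for its pivot's exponent:
  r0: exp(ΔT) + (0)·1 = 0 ⇒ exp(ΔT) = 0
  r1: exp(γ) + (1)·1 = 0 ⇒ exp(γ) = -1
Π_1 = γ^-1 · ω

["0", "-1", "1", "0", "0", "0"]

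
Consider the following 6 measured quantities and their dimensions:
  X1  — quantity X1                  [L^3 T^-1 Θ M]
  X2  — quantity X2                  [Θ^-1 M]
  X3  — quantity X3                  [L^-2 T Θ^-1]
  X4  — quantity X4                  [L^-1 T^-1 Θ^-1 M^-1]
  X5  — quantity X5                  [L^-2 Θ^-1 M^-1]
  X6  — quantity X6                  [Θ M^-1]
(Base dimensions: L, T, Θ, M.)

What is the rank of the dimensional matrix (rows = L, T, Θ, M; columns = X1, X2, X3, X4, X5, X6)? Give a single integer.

Exponent matrix [L,T,Θ,M] × [X1,X2,X3,X4,X5,X6]:
  L: [ 3  0 -2 -1 -2  0]
  T: [-1  0  1 -1  0  0]
  Θ: [ 1 -1 -1 -1 -1  1]
  M: [ 1  1  0 -1 -1 -1]
Echelon form has 3 nonzero rows (pivots: X1,X2,X3)

3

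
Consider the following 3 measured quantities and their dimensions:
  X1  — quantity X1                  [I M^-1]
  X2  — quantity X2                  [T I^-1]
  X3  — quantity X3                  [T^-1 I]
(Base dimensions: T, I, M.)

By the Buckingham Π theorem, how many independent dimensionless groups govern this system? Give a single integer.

Dimensional matrix (T×I×M by X1×X2×X3):
  T: [ 0  1 -1]
  I: [ 1 -1  1]
  M: [-1  0  0]
Row reduction gives pivot columns X1,X2; rank = 2
n=3, r=2 ⇒ 1 dimensionless group

1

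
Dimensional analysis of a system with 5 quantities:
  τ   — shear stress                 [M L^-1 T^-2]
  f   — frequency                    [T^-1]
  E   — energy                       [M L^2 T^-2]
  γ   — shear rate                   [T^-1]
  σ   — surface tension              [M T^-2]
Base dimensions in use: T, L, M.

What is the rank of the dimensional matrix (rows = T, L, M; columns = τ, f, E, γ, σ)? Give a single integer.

Write exponents as rows T,L,M / cols τ,f,E,γ,σ:
  T: [-2 -1 -2 -1 -2]
  L: [-1  0  2  0  0]
  M: [ 1  0  1  0  1]
Row reduction gives pivot columns τ,f,E; rank = 3

3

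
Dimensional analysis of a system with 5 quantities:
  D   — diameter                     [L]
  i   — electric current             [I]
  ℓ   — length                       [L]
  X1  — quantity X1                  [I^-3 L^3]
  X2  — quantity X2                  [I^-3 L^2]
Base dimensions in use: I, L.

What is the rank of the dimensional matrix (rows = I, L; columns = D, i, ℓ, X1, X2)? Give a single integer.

Dimensional matrix (I×L by D×i×ℓ×X1×X2):
  I: [ 0  1  0 -3 -3]
  L: [ 1  0  1  3  2]
Echelon form has 2 nonzero rows (pivots: D,i)

2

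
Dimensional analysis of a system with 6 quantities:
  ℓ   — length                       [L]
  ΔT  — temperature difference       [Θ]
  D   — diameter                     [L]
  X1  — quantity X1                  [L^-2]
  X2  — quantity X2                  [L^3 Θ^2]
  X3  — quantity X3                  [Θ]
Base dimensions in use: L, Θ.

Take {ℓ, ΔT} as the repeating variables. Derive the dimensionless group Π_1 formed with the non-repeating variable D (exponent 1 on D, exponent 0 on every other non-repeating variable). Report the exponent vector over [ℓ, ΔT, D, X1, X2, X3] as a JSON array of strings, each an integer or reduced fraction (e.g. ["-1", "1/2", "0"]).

Write exponents as rows L,Θ / cols ℓ,ΔT,D,X1,X2,X3:
  L: [ 1  0  1 -2  3  0]
  Θ: [ 0  1  0  0  2  1]
RREF → pivots at {ℓ,ΔT} ⇒ r = 2
Repeat: ℓ,ΔT; free: D,X1,X2,X3
RREF:
  r0: [   1    0    1   -2    3    0]
  r1: [   0    1    0    0    2    1]
Fix exponent of D at 1, X1 at 0, X2 at 0, X3 at 0; solve each RREF row for its pivot's exponent:
  r0: exp(ℓ) + (1)·1 = 0 ⇒ exp(ℓ) = -1
  r1: exp(ΔT) + (0)·1 = 0 ⇒ exp(ΔT) = 0
Π_1 = ℓ^-1 · D

["-1", "0", "1", "0", "0", "0"]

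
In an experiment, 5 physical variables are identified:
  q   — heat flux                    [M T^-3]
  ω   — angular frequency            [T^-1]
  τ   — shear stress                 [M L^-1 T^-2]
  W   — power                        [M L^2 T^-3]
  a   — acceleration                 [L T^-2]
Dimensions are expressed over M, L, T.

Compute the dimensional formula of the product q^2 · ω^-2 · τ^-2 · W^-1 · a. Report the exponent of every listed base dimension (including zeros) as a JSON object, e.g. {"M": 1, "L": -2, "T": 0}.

Write exponents as rows M,L,T / cols q,ω,τ,W,a:
  M: [ 1  0  1  1  0]
  L: [ 0  0 -1  2  1]
  T: [-3 -1 -2 -3 -2]
  [M]: (2)·1+(-2)·0+(-2)·1+(-1)·1+(1)·0 = -1
  [L]: (2)·0+(-2)·0+(-2)·-1+(-1)·2+(1)·1 = 1
  [T]: (2)·-3+(-2)·-1+(-2)·-2+(-1)·-3+(1)·-2 = 1
⇒ M^-1 L T

{"M": -1, "L": 1, "T": 1}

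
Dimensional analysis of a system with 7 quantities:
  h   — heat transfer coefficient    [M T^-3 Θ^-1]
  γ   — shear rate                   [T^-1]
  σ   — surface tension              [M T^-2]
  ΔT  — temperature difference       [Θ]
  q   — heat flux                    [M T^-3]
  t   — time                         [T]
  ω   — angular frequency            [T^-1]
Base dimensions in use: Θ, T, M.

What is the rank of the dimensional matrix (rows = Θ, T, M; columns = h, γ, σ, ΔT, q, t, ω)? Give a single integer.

3

Write exponents as rows Θ,T,M / cols h,γ,σ,ΔT,q,t,ω:
  Θ: [-1  0  0  1  0  0  0]
  T: [-3 -1 -2  0 -3  1 -1]
  M: [ 1  0  1  0  1  0  0]
Echelon form has 3 nonzero rows (pivots: h,γ,σ)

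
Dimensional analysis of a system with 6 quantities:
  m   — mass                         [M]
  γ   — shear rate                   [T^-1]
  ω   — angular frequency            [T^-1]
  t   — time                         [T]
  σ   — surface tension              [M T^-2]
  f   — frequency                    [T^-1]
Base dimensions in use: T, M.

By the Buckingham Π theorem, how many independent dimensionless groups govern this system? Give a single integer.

Write exponents as rows T,M / cols m,γ,ω,t,σ,f:
  T: [ 0 -1 -1  1 -2 -1]
  M: [ 1  0  0  0  1  0]
Echelon form has 2 nonzero rows (pivots: m,γ)
n=6, r=2 ⇒ 4 dimensionless groups

4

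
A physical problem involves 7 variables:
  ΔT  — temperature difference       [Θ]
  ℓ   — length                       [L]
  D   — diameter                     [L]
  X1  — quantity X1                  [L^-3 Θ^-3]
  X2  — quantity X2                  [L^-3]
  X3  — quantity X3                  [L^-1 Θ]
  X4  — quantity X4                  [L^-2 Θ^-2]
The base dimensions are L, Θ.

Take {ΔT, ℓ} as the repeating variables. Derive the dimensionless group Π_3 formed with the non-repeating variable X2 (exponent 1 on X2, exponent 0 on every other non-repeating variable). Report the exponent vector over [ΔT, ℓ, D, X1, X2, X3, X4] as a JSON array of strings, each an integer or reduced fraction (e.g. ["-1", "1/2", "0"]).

["0", "3", "0", "0", "1", "0", "0"]

Dimensional matrix (L×Θ by ΔT×ℓ×D×X1×X2×X3×X4):
  L: [ 0  1  1 -3 -3 -1 -2]
  Θ: [ 1  0  0 -3  0  1 -2]
RREF → pivots at {ΔT,ℓ} ⇒ r = 2
Repeat: ΔT,ℓ; free: D,X1,X2,X3,X4
RREF:
  r0: [   1    0    0   -3    0    1   -2]
  r1: [   0    1    1   -3   -3   -1   -2]
Fix exponent of X2 at 1, D at 0, X1 at 0, X3 at 0, X4 at 0; solve each RREF row for its pivot's exponent:
  r0: exp(ΔT) + (0)·1 = 0 ⇒ exp(ΔT) = 0
  r1: exp(ℓ) + (-3)·1 = 0 ⇒ exp(ℓ) = 3
Π_3 = ℓ^3 · X2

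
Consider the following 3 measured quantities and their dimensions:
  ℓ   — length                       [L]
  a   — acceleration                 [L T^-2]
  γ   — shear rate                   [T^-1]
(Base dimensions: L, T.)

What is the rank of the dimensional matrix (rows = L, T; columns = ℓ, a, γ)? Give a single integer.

Exponent matrix [L,T] × [ℓ,a,γ]:
  L: [ 1  1  0]
  T: [ 0 -2 -1]
Echelon form has 2 nonzero rows (pivots: ℓ,a)

2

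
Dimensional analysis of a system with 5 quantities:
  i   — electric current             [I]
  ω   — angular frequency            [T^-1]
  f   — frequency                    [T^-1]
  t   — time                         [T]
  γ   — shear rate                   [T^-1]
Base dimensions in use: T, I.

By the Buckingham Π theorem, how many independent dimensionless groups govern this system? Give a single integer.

3

Dimensional matrix (T×I by i×ω×f×t×γ):
  T: [ 0 -1 -1  1 -1]
  I: [ 1  0  0  0  0]
RREF → pivots at {i,ω} ⇒ r = 2
5 vars − rank 2 = 3 Π groups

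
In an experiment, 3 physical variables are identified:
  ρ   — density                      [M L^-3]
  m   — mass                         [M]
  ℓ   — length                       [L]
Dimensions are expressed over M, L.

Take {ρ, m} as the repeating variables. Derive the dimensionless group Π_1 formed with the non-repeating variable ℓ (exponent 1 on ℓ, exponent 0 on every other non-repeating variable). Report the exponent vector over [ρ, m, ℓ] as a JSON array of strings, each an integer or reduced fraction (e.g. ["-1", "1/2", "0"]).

["1/3", "-1/3", "1"]

Dimensional matrix (M×L by ρ×m×ℓ):
  M: [ 1  1  0]
  L: [-3  0  1]
RREF → pivots at {ρ,m} ⇒ r = 2
Repeat: ρ,m; free: ℓ
RREF:
  r0: [   1    0 -1/3]
  r1: [   0    1  1/3]
Fix exponent of ℓ at 1; solve each RREF row for its pivot's exponent:
  r0: exp(ρ) + (-1/3)·1 = 0 ⇒ exp(ρ) = 1/3
  r1: exp(m) + (1/3)·1 = 0 ⇒ exp(m) = -1/3
Π_1 = ρ^(1/3) · m^(-1/3) · ℓ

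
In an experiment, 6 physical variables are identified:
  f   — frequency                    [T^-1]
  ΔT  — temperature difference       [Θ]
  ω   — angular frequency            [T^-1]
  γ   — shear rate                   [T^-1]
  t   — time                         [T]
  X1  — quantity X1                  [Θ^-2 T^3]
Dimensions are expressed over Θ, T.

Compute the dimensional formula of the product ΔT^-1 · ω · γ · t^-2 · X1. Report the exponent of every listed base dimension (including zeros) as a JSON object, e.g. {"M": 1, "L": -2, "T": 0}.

{"Θ": -3, "T": -1}

Exponent matrix [Θ,T] × [f,ΔT,ω,γ,t,X1]:
  Θ: [ 0  1  0  0  0 -2]
  T: [-1  0 -1 -1  1  3]
  [Θ]: (-1)·1+(1)·0+(1)·0+(-2)·0+(1)·-2 = -3
  [T]: (-1)·0+(1)·-1+(1)·-1+(-2)·1+(1)·3 = -1
⇒ Θ^-3 T^-1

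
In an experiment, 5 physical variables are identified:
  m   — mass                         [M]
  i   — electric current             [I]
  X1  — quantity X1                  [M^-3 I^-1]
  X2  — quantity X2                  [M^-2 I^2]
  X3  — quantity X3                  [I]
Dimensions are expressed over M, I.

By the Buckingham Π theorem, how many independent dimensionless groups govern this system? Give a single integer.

3

Exponent matrix [M,I] × [m,i,X1,X2,X3]:
  M: [ 1  0 -3 -2  0]
  I: [ 0  1 -1  2  1]
RREF → pivots at {m,i} ⇒ r = 2
n=5, r=2 ⇒ 3 dimensionless groups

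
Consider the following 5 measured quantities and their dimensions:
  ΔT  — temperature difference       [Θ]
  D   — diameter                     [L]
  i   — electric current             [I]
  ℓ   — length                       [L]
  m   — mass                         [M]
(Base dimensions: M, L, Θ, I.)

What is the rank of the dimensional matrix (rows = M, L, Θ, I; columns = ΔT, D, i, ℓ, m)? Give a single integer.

4

Dimensional matrix (M×L×Θ×I by ΔT×D×i×ℓ×m):
  M: [ 0  0  0  0  1]
  L: [ 0  1  0  1  0]
  Θ: [ 1  0  0  0  0]
  I: [ 0  0  1  0  0]
RREF → pivots at {ΔT,D,i,m} ⇒ r = 4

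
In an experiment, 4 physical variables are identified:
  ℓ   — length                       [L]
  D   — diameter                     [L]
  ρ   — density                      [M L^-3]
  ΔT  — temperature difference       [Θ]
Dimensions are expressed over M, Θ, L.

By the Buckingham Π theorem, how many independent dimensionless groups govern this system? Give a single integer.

1

Write exponents as rows M,Θ,L / cols ℓ,D,ρ,ΔT:
  M: [ 0  0  1  0]
  Θ: [ 0  0  0  1]
  L: [ 1  1 -3  0]
RREF → pivots at {ℓ,ρ,ΔT} ⇒ r = 3
4 vars − rank 3 = 1 Π group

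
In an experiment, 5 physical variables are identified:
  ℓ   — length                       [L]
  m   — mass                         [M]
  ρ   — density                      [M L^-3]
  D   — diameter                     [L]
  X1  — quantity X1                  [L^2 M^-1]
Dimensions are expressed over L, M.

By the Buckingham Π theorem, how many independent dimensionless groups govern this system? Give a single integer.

Dimensional matrix (L×M by ℓ×m×ρ×D×X1):
  L: [ 1  0 -3  1  2]
  M: [ 0  1  1  0 -1]
Row reduction gives pivot columns ℓ,m; rank = 2
5 vars − rank 2 = 3 Π groups

3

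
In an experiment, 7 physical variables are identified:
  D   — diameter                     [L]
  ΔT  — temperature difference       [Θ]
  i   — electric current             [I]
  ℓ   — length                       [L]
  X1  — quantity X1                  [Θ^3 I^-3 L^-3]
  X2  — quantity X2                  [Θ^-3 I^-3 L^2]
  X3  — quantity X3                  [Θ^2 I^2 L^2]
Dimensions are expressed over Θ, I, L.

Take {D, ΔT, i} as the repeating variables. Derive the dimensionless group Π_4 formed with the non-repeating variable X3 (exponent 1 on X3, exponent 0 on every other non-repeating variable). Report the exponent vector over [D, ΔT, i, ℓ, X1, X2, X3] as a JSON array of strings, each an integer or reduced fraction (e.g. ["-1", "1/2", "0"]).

Exponent matrix [Θ,I,L] × [D,ΔT,i,ℓ,X1,X2,X3]:
  Θ: [ 0  1  0  0  3 -3  2]
  I: [ 0  0  1  0 -3 -3  2]
  L: [ 1  0  0  1 -3  2  2]
Row reduction gives pivot columns D,ΔT,i; rank = 3
Pivot set = {D,ΔT,i}, free = {ℓ,X1,X2,X3}
RREF:
  r0: [   1    0    0    1   -3    2    2]
  r1: [   0    1    0    0    3   -3    2]
  r2: [   0    0    1    0   -3   -3    2]
Fix exponent of X3 at 1, ℓ at 0, X1 at 0, X2 at 0; solve each RREF row for its pivot's exponent:
  r0: exp(D) + (2)·1 = 0 ⇒ exp(D) = -2
  r1: exp(ΔT) + (2)·1 = 0 ⇒ exp(ΔT) = -2
  r2: exp(i) + (2)·1 = 0 ⇒ exp(i) = -2
Π_4 = D^-2 · ΔT^-2 · i^-2 · X3

["-2", "-2", "-2", "0", "0", "0", "1"]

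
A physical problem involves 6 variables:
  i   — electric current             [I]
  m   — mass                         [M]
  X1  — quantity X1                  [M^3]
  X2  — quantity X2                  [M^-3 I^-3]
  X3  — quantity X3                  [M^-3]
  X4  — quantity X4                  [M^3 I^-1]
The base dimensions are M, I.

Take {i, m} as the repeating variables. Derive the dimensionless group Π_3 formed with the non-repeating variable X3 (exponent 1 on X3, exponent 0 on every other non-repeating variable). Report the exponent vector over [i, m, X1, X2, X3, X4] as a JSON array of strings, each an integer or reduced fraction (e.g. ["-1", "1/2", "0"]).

Write exponents as rows M,I / cols i,m,X1,X2,X3,X4:
  M: [ 0  1  3 -3 -3  3]
  I: [ 1  0  0 -3  0 -1]
RREF → pivots at {i,m} ⇒ r = 2
Repeat: i,m; free: X1,X2,X3,X4
RREF:
  r0: [   1    0    0   -3    0   -1]
  r1: [   0    1    3   -3   -3    3]
Fix exponent of X3 at 1, X1 at 0, X2 at 0, X4 at 0; solve each RREF row for its pivot's exponent:
  r0: exp(i) + (0)·1 = 0 ⇒ exp(i) = 0
  r1: exp(m) + (-3)·1 = 0 ⇒ exp(m) = 3
Π_3 = m^3 · X3

["0", "3", "0", "0", "1", "0"]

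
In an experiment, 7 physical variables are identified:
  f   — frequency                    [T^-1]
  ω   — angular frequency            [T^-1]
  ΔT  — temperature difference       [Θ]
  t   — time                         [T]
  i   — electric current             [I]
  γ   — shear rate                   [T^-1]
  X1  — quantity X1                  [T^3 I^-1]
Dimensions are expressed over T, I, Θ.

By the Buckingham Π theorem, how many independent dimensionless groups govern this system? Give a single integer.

Write exponents as rows T,I,Θ / cols f,ω,ΔT,t,i,γ,X1:
  T: [-1 -1  0  1  0 -1  3]
  I: [ 0  0  0  0  1  0 -1]
  Θ: [ 0  0  1  0  0  0  0]
Row reduction gives pivot columns f,ΔT,i; rank = 3
7 vars − rank 3 = 4 Π groups

4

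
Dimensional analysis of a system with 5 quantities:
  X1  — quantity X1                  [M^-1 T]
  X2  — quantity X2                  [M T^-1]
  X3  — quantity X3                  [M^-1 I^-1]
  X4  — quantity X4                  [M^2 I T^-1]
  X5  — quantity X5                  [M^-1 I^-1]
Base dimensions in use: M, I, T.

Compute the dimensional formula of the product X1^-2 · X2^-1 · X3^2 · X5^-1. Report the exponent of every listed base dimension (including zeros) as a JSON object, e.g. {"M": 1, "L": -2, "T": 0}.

Exponent matrix [M,I,T] × [X1,X2,X3,X4,X5]:
  M: [-1  1 -1  2 -1]
  I: [ 0  0 -1  1 -1]
  T: [ 1 -1  0 -1  0]
  [M]: (-2)·-1+(-1)·1+(2)·-1+(-1)·-1 = 0
  [I]: (-2)·0+(-1)·0+(2)·-1+(-1)·-1 = -1
  [T]: (-2)·1+(-1)·-1+(2)·0+(-1)·0 = -1
⇒ I^-1 T^-1

{"M": 0, "I": -1, "T": -1}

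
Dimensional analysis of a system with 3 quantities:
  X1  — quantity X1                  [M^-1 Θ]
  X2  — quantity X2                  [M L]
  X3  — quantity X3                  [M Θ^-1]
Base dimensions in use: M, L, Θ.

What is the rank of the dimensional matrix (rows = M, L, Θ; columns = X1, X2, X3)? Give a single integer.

2

Write exponents as rows M,L,Θ / cols X1,X2,X3:
  M: [-1  1  1]
  L: [ 0  1  0]
  Θ: [ 1  0 -1]
Row reduction gives pivot columns X1,X2; rank = 2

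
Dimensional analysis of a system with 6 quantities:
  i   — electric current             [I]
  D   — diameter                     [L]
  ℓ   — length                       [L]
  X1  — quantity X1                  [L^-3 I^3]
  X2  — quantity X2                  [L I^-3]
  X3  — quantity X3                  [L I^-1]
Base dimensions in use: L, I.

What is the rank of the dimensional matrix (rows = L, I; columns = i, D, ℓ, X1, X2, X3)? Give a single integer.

Write exponents as rows L,I / cols i,D,ℓ,X1,X2,X3:
  L: [ 0  1  1 -3  1  1]
  I: [ 1  0  0  3 -3 -1]
Row reduction gives pivot columns i,D; rank = 2

2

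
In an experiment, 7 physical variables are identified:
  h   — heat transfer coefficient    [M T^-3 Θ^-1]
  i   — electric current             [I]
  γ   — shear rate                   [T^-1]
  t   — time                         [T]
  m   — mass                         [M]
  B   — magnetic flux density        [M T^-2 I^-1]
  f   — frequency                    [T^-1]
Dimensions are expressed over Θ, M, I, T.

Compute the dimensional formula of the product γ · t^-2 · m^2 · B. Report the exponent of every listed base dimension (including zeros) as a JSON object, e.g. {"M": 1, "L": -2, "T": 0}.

Write exponents as rows Θ,M,I,T / cols h,i,γ,t,m,B,f:
  Θ: [-1  0  0  0  0  0  0]
  M: [ 1  0  0  0  1  1  0]
  I: [ 0  1  0  0  0 -1  0]
  T: [-3  0 -1  1  0 -2 -1]
  [Θ]: (1)·0+(-2)·0+(2)·0+(1)·0 = 0
  [M]: (1)·0+(-2)·0+(2)·1+(1)·1 = 3
  [I]: (1)·0+(-2)·0+(2)·0+(1)·-1 = -1
  [T]: (1)·-1+(-2)·1+(2)·0+(1)·-2 = -5
⇒ M^3 I^-1 T^-5

{"Θ": 0, "M": 3, "I": -1, "T": -5}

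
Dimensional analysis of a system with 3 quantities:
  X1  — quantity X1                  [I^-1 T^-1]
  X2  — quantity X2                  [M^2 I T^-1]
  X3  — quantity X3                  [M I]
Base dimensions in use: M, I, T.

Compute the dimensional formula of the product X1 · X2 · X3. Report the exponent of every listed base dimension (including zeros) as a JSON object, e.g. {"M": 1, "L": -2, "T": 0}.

Write exponents as rows M,I,T / cols X1,X2,X3:
  M: [ 0  2  1]
  I: [-1  1  1]
  T: [-1 -1  0]
  [M]: (1)·0+(1)·2+(1)·1 = 3
  [I]: (1)·-1+(1)·1+(1)·1 = 1
  [T]: (1)·-1+(1)·-1+(1)·0 = -2
⇒ M^3 I T^-2

{"M": 3, "I": 1, "T": -2}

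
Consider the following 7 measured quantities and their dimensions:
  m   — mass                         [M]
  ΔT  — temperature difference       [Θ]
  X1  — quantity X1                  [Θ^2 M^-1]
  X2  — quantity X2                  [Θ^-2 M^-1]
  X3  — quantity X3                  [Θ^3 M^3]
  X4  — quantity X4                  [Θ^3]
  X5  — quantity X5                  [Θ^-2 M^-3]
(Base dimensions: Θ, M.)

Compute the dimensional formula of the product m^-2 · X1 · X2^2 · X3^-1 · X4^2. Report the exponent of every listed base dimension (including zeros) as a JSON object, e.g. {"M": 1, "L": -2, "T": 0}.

Exponent matrix [Θ,M] × [m,ΔT,X1,X2,X3,X4,X5]:
  Θ: [ 0  1  2 -2  3  3 -2]
  M: [ 1  0 -1 -1  3  0 -3]
  [Θ]: (-2)·0+(1)·2+(2)·-2+(-1)·3+(2)·3 = 1
  [M]: (-2)·1+(1)·-1+(2)·-1+(-1)·3+(2)·0 = -8
⇒ Θ M^-8

{"Θ": 1, "M": -8}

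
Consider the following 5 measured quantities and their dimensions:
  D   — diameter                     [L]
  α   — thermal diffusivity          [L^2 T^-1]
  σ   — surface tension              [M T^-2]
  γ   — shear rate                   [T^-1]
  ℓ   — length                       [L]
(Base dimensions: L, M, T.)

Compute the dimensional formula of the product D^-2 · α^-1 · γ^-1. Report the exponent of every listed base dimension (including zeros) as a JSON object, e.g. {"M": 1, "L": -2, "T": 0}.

Exponent matrix [L,M,T] × [D,α,σ,γ,ℓ]:
  L: [ 1  2  0  0  1]
  M: [ 0  0  1  0  0]
  T: [ 0 -1 -2 -1  0]
  [L]: (-2)·1+(-1)·2+(-1)·0 = -4
  [M]: (-2)·0+(-1)·0+(-1)·0 = 0
  [T]: (-2)·0+(-1)·-1+(-1)·-1 = 2
⇒ L^-4 T^2

{"L": -4, "M": 0, "T": 2}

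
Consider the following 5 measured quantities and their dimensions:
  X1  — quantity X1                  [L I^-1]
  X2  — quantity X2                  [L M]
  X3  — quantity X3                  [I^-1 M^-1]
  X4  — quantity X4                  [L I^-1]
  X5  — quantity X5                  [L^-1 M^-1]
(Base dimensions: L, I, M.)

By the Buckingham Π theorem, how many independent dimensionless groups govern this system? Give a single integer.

3

Exponent matrix [L,I,M] × [X1,X2,X3,X4,X5]:
  L: [ 1  1  0  1 -1]
  I: [-1  0 -1 -1  0]
  M: [ 0  1 -1  0 -1]
Row reduction gives pivot columns X1,X2; rank = 2
n=5, r=2 ⇒ 3 dimensionless groups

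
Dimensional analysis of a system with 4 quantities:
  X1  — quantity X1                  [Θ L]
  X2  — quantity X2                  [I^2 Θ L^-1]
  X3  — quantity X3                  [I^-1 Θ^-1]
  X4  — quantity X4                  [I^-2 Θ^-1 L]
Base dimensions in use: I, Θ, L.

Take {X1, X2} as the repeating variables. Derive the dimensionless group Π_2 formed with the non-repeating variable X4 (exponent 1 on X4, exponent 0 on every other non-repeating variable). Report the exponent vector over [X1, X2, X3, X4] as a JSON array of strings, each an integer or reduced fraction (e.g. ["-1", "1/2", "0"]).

["0", "1", "0", "1"]

Exponent matrix [I,Θ,L] × [X1,X2,X3,X4]:
  I: [ 0  2 -1 -2]
  Θ: [ 1  1 -1 -1]
  L: [ 1 -1  0  1]
Echelon form has 2 nonzero rows (pivots: X1,X2)
Pivot set = {X1,X2}, free = {X3,X4}
RREF:
  r0: [   1    0 -1/2    0]
  r1: [   0    1 -1/2   -1]
  r2: [   0    0    0    0]
Fix exponent of X4 at 1, X3 at 0; solve each RREF row for its pivot's exponent:
  r0: exp(X1) + (0)·1 = 0 ⇒ exp(X1) = 0
  r1: exp(X2) + (-1)·1 = 0 ⇒ exp(X2) = 1
Π_2 = X2 · X4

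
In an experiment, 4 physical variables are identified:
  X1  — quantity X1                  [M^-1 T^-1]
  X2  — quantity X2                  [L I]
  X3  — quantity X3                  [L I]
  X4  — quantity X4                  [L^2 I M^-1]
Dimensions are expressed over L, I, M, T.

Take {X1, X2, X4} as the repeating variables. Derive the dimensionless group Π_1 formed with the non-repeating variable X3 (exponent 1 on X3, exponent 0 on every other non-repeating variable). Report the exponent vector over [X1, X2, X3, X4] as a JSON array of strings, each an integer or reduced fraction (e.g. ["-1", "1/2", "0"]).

Exponent matrix [L,I,M,T] × [X1,X2,X3,X4]:
  L: [ 0  1  1  2]
  I: [ 0  1  1  1]
  M: [-1  0  0 -1]
  T: [-1  0  0  0]
Echelon form has 3 nonzero rows (pivots: X1,X2,X4)
Pivot set = {X1,X2,X4}, free = {X3}
RREF:
  r0: [   1    0    0    0]
  r1: [   0    1    1    0]
  r2: [   0    0    0    1]
  r3: [   0    0    0    0]
Fix exponent of X3 at 1; solve each RREF row for its pivot's exponent:
  r0: exp(X1) + (0)·1 = 0 ⇒ exp(X1) = 0
  r1: exp(X2) + (1)·1 = 0 ⇒ exp(X2) = -1
  r2: exp(X4) + (0)·1 = 0 ⇒ exp(X4) = 0
Π_1 = X2^-1 · X3

["0", "-1", "1", "0"]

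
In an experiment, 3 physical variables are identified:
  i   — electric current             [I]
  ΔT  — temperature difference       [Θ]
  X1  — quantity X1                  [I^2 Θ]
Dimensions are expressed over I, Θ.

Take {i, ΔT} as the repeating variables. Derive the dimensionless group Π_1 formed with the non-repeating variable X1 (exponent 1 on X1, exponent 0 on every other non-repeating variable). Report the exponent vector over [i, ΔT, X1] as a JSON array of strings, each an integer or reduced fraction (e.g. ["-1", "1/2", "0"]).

["-2", "-1", "1"]

Dimensional matrix (I×Θ by i×ΔT×X1):
  I: [ 1  0  2]
  Θ: [ 0  1  1]
Echelon form has 2 nonzero rows (pivots: i,ΔT)
Pivot set = {i,ΔT}, free = {X1}
RREF:
  r0: [   1    0    2]
  r1: [   0    1    1]
Fix exponent of X1 at 1; solve each RREF row for its pivot's exponent:
  r0: exp(i) + (2)·1 = 0 ⇒ exp(i) = -2
  r1: exp(ΔT) + (1)·1 = 0 ⇒ exp(ΔT) = -1
Π_1 = i^-2 · ΔT^-1 · X1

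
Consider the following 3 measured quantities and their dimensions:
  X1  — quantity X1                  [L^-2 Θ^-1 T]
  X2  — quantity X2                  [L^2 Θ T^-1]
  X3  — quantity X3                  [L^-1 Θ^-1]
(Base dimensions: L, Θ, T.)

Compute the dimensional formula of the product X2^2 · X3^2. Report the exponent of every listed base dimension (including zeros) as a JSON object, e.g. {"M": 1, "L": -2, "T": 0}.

{"L": 2, "Θ": 0, "T": -2}

Dimensional matrix (L×Θ×T by X1×X2×X3):
  L: [-2  2 -1]
  Θ: [-1  1 -1]
  T: [ 1 -1  0]
  [L]: (2)·2+(2)·-1 = 2
  [Θ]: (2)·1+(2)·-1 = 0
  [T]: (2)·-1+(2)·0 = -2
⇒ L^2 T^-2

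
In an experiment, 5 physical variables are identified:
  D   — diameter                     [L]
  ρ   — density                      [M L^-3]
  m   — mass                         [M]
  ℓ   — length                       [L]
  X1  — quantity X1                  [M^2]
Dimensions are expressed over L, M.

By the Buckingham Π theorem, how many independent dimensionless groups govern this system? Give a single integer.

3

Dimensional matrix (L×M by D×ρ×m×ℓ×X1):
  L: [ 1 -3  0  1  0]
  M: [ 0  1  1  0  2]
Echelon form has 2 nonzero rows (pivots: D,ρ)
n=5, r=2 ⇒ 3 dimensionless groups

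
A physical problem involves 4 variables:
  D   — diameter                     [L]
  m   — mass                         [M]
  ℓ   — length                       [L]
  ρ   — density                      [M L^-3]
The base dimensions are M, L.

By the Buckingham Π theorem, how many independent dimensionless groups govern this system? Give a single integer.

Write exponents as rows M,L / cols D,m,ℓ,ρ:
  M: [ 0  1  0  1]
  L: [ 1  0  1 -3]
RREF → pivots at {D,m} ⇒ r = 2
4 vars − rank 2 = 2 Π groups

2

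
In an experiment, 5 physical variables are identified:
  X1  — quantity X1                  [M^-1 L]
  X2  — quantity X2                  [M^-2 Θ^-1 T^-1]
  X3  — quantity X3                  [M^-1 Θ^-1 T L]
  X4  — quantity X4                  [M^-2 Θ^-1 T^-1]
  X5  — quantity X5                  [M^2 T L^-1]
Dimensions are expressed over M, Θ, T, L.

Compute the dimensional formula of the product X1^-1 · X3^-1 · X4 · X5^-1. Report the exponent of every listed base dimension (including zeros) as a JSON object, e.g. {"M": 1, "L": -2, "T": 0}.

{"M": -2, "Θ": 0, "T": -3, "L": -1}

Dimensional matrix (M×Θ×T×L by X1×X2×X3×X4×X5):
  M: [-1 -2 -1 -2  2]
  Θ: [ 0 -1 -1 -1  0]
  T: [ 0 -1  1 -1  1]
  L: [ 1  0  1  0 -1]
  [M]: (-1)·-1+(-1)·-1+(1)·-2+(-1)·2 = -2
  [Θ]: (-1)·0+(-1)·-1+(1)·-1+(-1)·0 = 0
  [T]: (-1)·0+(-1)·1+(1)·-1+(-1)·1 = -3
  [L]: (-1)·1+(-1)·1+(1)·0+(-1)·-1 = -1
⇒ M^-2 T^-3 L^-1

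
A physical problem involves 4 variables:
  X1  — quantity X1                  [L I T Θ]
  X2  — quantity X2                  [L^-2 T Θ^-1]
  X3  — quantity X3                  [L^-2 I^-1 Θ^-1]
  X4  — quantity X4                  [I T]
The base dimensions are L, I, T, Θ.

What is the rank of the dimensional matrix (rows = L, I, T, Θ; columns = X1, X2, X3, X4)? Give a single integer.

3

Write exponents as rows L,I,T,Θ / cols X1,X2,X3,X4:
  L: [ 1 -2 -2  0]
  I: [ 1  0 -1  1]
  T: [ 1  1  0  1]
  Θ: [ 1 -1 -1  0]
Row reduction gives pivot columns X1,X2,X3; rank = 3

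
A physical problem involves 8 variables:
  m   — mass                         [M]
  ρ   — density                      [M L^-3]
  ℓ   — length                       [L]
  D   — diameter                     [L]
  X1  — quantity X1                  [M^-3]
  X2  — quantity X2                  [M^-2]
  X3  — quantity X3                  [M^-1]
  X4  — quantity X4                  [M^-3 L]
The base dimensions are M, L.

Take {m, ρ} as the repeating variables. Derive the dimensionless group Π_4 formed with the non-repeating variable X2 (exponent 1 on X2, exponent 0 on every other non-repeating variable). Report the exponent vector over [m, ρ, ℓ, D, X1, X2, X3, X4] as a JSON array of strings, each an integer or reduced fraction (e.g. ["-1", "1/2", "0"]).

Write exponents as rows M,L / cols m,ρ,ℓ,D,X1,X2,X3,X4:
  M: [ 1  1  0  0 -3 -2 -1 -3]
  L: [ 0 -3  1  1  0  0  0  1]
Echelon form has 2 nonzero rows (pivots: m,ρ)
Pivot set = {m,ρ}, free = {ℓ,D,X1,X2,X3,X4}
RREF:
  r0: [   1    0  1/3  1/3   -3   -2   -1 -8/3]
  r1: [   0    1 -1/3 -1/3    0    0    0 -1/3]
Fix exponent of X2 at 1, ℓ at 0, D at 0, X1 at 0, X3 at 0, X4 at 0; solve each RREF row for its pivot's exponent:
  r0: exp(m) + (-2)·1 = 0 ⇒ exp(m) = 2
  r1: exp(ρ) + (0)·1 = 0 ⇒ exp(ρ) = 0
Π_4 = m^2 · X2

["2", "0", "0", "0", "0", "1", "0", "0"]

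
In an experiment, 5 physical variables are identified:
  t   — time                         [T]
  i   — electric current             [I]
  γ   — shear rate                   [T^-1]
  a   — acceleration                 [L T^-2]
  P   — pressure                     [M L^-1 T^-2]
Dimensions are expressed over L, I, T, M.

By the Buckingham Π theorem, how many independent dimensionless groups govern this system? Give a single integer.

1

Write exponents as rows L,I,T,M / cols t,i,γ,a,P:
  L: [ 0  0  0  1 -1]
  I: [ 0  1  0  0  0]
  T: [ 1  0 -1 -2 -2]
  M: [ 0  0  0  0  1]
RREF → pivots at {t,i,a,P} ⇒ r = 4
n=5, r=4 ⇒ 1 dimensionless group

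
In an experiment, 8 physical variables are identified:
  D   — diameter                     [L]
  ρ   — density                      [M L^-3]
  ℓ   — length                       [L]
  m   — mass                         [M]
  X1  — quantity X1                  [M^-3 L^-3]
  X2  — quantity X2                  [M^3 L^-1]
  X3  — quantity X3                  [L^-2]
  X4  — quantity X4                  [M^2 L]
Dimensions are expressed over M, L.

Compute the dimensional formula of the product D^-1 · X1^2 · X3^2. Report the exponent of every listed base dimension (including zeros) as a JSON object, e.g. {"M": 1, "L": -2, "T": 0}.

Dimensional matrix (M×L by D×ρ×ℓ×m×X1×X2×X3×X4):
  M: [ 0  1  0  1 -3  3  0  2]
  L: [ 1 -3  1  0 -3 -1 -2  1]
  [M]: (-1)·0+(2)·-3+(2)·0 = -6
  [L]: (-1)·1+(2)·-3+(2)·-2 = -11
⇒ M^-6 L^-11

{"M": -6, "L": -11}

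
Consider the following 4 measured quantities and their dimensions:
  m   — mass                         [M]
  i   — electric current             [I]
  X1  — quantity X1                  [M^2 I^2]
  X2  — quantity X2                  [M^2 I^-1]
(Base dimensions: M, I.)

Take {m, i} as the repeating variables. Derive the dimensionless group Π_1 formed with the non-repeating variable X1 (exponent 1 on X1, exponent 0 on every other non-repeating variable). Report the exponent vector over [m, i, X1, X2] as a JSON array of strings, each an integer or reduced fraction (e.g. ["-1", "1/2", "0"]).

["-2", "-2", "1", "0"]

Dimensional matrix (M×I by m×i×X1×X2):
  M: [ 1  0  2  2]
  I: [ 0  1  2 -1]
Echelon form has 2 nonzero rows (pivots: m,i)
Pivot set = {m,i}, free = {X1,X2}
RREF:
  r0: [   1    0    2    2]
  r1: [   0    1    2   -1]
Fix exponent of X1 at 1, X2 at 0; solve each RREF row for its pivot's exponent:
  r0: exp(m) + (2)·1 = 0 ⇒ exp(m) = -2
  r1: exp(i) + (2)·1 = 0 ⇒ exp(i) = -2
Π_1 = m^-2 · i^-2 · X1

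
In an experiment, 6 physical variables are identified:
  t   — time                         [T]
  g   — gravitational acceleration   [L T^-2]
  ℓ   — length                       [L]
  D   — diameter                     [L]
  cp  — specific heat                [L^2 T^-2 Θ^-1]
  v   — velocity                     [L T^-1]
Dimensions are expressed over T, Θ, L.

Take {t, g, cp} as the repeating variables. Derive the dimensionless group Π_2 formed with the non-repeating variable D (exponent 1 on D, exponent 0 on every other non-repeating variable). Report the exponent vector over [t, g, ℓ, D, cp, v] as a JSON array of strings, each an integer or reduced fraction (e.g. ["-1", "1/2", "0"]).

["-2", "-1", "0", "1", "0", "0"]

Write exponents as rows T,Θ,L / cols t,g,ℓ,D,cp,v:
  T: [ 1 -2  0  0 -2 -1]
  Θ: [ 0  0  0  0 -1  0]
  L: [ 0  1  1  1  2  1]
Echelon form has 3 nonzero rows (pivots: t,g,cp)
Repeat: t,g,cp; free: ℓ,D,v
RREF:
  r0: [   1    0    2    2    0    1]
  r1: [   0    1    1    1    0    1]
  r2: [   0    0    0    0    1    0]
Fix exponent of D at 1, ℓ at 0, v at 0; solve each RREF row for its pivot's exponent:
  r0: exp(t) + (2)·1 = 0 ⇒ exp(t) = -2
  r1: exp(g) + (1)·1 = 0 ⇒ exp(g) = -1
  r2: exp(cp) + (0)·1 = 0 ⇒ exp(cp) = 0
Π_2 = t^-2 · g^-1 · D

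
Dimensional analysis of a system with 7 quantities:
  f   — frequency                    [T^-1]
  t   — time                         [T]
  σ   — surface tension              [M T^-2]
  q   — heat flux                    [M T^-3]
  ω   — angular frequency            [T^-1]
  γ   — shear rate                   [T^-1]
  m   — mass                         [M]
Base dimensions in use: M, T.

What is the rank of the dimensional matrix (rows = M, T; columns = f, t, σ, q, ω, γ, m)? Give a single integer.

2

Exponent matrix [M,T] × [f,t,σ,q,ω,γ,m]:
  M: [ 0  0  1  1  0  0  1]
  T: [-1  1 -2 -3 -1 -1  0]
Echelon form has 2 nonzero rows (pivots: f,σ)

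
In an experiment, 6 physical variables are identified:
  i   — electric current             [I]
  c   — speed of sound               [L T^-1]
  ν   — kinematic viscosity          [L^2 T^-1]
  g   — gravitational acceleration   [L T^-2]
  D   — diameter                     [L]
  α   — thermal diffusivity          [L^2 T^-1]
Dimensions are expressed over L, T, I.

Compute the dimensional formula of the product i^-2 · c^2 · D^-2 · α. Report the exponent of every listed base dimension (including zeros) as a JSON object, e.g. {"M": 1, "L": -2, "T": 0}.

{"L": 2, "T": -3, "I": -2}

Dimensional matrix (L×T×I by i×c×ν×g×D×α):
  L: [ 0  1  2  1  1  2]
  T: [ 0 -1 -1 -2  0 -1]
  I: [ 1  0  0  0  0  0]
  [L]: (-2)·0+(2)·1+(-2)·1+(1)·2 = 2
  [T]: (-2)·0+(2)·-1+(-2)·0+(1)·-1 = -3
  [I]: (-2)·1+(2)·0+(-2)·0+(1)·0 = -2
⇒ L^2 T^-3 I^-2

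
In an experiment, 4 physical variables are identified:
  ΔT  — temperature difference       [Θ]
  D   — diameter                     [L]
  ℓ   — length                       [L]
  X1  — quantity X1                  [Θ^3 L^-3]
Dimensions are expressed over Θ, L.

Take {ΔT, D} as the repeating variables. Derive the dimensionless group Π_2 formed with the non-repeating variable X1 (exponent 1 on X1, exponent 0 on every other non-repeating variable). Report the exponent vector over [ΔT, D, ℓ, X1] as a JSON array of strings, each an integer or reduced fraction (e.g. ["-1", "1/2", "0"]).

["-3", "3", "0", "1"]

Exponent matrix [Θ,L] × [ΔT,D,ℓ,X1]:
  Θ: [ 1  0  0  3]
  L: [ 0  1  1 -3]
Echelon form has 2 nonzero rows (pivots: ΔT,D)
Repeat: ΔT,D; free: ℓ,X1
RREF:
  r0: [   1    0    0    3]
  r1: [   0    1    1   -3]
Fix exponent of X1 at 1, ℓ at 0; solve each RREF row for its pivot's exponent:
  r0: exp(ΔT) + (3)·1 = 0 ⇒ exp(ΔT) = -3
  r1: exp(D) + (-3)·1 = 0 ⇒ exp(D) = 3
Π_2 = ΔT^-3 · D^3 · X1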